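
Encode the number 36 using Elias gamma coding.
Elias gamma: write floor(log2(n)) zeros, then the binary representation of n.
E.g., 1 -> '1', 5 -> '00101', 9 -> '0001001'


num_bits = floor(log2(36)) + 1 = 6
leading_zeros = num_bits - 1 = 5
binary(36) = 100100

Elias gamma(36) = '00000' + '100100' = 00000100100 (11 bits)


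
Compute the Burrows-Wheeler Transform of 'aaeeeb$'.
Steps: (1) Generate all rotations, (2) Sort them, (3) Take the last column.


Rotations (sorted):
  0: $aaeeeb -> last char: b
  1: aaeeeb$ -> last char: $
  2: aeeeb$a -> last char: a
  3: b$aaeee -> last char: e
  4: eb$aaee -> last char: e
  5: eeb$aae -> last char: e
  6: eeeb$aa -> last char: a


BWT = b$aeeea


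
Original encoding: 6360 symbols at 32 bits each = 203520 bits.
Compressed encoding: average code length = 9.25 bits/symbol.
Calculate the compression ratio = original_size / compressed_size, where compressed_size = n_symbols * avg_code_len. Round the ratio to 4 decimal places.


original_size = n_symbols * orig_bits = 6360 * 32 = 203520 bits
compressed_size = n_symbols * avg_code_len = 6360 * 9.25 = 58830.0 bits
ratio = original_size / compressed_size = 203520 / 58830.0 = 3.4595

Compression ratio = 3.4595


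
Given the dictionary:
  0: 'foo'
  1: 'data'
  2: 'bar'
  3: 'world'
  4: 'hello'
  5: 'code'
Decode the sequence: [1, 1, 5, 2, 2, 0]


Look up each index in the dictionary:
  1 -> 'data'
  1 -> 'data'
  5 -> 'code'
  2 -> 'bar'
  2 -> 'bar'
  0 -> 'foo'

Decoded: "data data code bar bar foo"


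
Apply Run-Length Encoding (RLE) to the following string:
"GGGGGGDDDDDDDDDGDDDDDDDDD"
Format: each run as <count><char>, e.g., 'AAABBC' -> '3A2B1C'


Scanning runs left to right:
  i=0: run of 'G' x 6 -> '6G'
  i=6: run of 'D' x 9 -> '9D'
  i=15: run of 'G' x 1 -> '1G'
  i=16: run of 'D' x 9 -> '9D'

RLE = 6G9D1G9D


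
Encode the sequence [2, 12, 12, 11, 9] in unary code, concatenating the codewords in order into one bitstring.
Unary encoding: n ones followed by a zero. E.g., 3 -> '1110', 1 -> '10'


Encode each number as n ones followed by a terminating 0:
  2 -> 110 (3 bits)
  12 -> 1111111111110 (13 bits)
  12 -> 1111111111110 (13 bits)
  11 -> 111111111110 (12 bits)
  9 -> 1111111110 (10 bits)
Total length = 3 + 13 + 13 + 12 + 10 = 51 bits.

Unary([2, 12, 12, 11, 9]) = 110111111111111011111111111101111111111101111111110 (51 bits)


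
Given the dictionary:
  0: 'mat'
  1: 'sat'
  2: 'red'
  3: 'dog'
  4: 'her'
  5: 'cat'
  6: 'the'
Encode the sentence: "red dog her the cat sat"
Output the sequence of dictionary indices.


Look up each word in the dictionary:
  'red' -> 2
  'dog' -> 3
  'her' -> 4
  'the' -> 6
  'cat' -> 5
  'sat' -> 1

Encoded: [2, 3, 4, 6, 5, 1]


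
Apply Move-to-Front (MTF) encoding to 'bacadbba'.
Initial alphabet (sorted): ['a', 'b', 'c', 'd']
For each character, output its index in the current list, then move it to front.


MTF encoding:
'b': index 1 in ['a', 'b', 'c', 'd'] -> ['b', 'a', 'c', 'd']
'a': index 1 in ['b', 'a', 'c', 'd'] -> ['a', 'b', 'c', 'd']
'c': index 2 in ['a', 'b', 'c', 'd'] -> ['c', 'a', 'b', 'd']
'a': index 1 in ['c', 'a', 'b', 'd'] -> ['a', 'c', 'b', 'd']
'd': index 3 in ['a', 'c', 'b', 'd'] -> ['d', 'a', 'c', 'b']
'b': index 3 in ['d', 'a', 'c', 'b'] -> ['b', 'd', 'a', 'c']
'b': index 0 in ['b', 'd', 'a', 'c'] -> ['b', 'd', 'a', 'c']
'a': index 2 in ['b', 'd', 'a', 'c'] -> ['a', 'b', 'd', 'c']


Output: [1, 1, 2, 1, 3, 3, 0, 2]


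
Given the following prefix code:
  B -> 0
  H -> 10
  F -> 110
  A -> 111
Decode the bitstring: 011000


Decoding step by step:
Bits 0 -> B
Bits 110 -> F
Bits 0 -> B
Bits 0 -> B


Decoded message: BFBB


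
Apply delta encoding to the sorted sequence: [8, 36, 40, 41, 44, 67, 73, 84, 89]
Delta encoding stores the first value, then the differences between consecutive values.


First value: 8
Deltas:
  36 - 8 = 28
  40 - 36 = 4
  41 - 40 = 1
  44 - 41 = 3
  67 - 44 = 23
  73 - 67 = 6
  84 - 73 = 11
  89 - 84 = 5


Delta encoded: [8, 28, 4, 1, 3, 23, 6, 11, 5]


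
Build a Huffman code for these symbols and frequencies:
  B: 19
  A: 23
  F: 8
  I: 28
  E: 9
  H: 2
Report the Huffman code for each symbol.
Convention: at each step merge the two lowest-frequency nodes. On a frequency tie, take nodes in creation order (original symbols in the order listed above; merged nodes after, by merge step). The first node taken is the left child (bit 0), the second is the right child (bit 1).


Huffman tree construction:
Step 1: Merge H(2) + F(8) = 10
Step 2: Merge E(9) + (H+F)(10) = 19
Step 3: Merge B(19) + (E+(H+F))(19) = 38
Step 4: Merge A(23) + I(28) = 51
Step 5: Merge (B+(E+(H+F)))(38) + (A+I)(51) = 89
Read each symbol's code off the tree from the root (left child = 0, right child = 1).

Codes:
  B: 00 (length 2)
  A: 10 (length 2)
  F: 0111 (length 4)
  I: 11 (length 2)
  E: 010 (length 3)
  H: 0110 (length 4)
Average code length: 207/89 = 2.3258 bits/symbol


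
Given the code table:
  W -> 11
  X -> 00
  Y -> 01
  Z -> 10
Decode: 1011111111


Decoding:
10 -> Z
11 -> W
11 -> W
11 -> W
11 -> W


Result: ZWWWW


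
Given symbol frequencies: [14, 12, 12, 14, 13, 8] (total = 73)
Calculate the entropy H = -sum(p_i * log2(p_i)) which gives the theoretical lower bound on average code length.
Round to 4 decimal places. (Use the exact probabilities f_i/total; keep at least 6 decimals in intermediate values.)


Per-symbol terms -p_i * log2(p_i) with p_i = f_i/73:
  p = 14/73 = 0.191781: log2(p) = -2.382470, -p*log2(p) = 0.456912
  p = 12/73 = 0.164384: log2(p) = -2.604862, -p*log2(p) = 0.428197
  p = 12/73 = 0.164384: log2(p) = -2.604862, -p*log2(p) = 0.428197
  p = 14/73 = 0.191781: log2(p) = -2.382470, -p*log2(p) = 0.456912
  p = 13/73 = 0.178082: log2(p) = -2.489385, -p*log2(p) = 0.443315
  p = 8/73 = 0.109589: log2(p) = -3.189825, -p*log2(p) = 0.349570
H = 0.456912 + 0.428197 + 0.428197 + 0.456912 + 0.443315 + 0.349570 = 2.563103

H = 2.5631 bits/symbol


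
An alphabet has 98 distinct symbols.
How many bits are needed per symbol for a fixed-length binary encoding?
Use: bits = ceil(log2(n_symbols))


log2(98) = 6.6147
Bracket: 2^6 = 64 < 98 <= 2^7 = 128
So ceil(log2(98)) = 7

bits = ceil(log2(98)) = ceil(6.6147) = 7 bits


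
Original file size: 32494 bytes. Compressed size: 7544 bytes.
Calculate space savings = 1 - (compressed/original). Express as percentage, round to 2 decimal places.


ratio = compressed/original = 7544/32494 = 0.232166
savings = 1 - ratio = 1 - 0.232166 = 0.767834
as a percentage: 0.767834 * 100 = 76.78%

Space savings = 1 - 7544/32494 = 76.78%


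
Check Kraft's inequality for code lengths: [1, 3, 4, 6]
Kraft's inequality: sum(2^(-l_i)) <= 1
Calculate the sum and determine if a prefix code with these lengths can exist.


Sum = 2^(-1) + 2^(-3) + 2^(-4) + 2^(-6)
    = 0.5 + 0.125 + 0.0625 + 0.015625
    = 45/64 = 0.703125
Since 0.703125 <= 1, Kraft's inequality IS satisfied.
A prefix code with these lengths CAN exist.

Kraft sum = 0.703125. Satisfied.


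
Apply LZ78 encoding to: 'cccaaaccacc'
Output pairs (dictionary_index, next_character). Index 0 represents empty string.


LZ78 encoding steps:
Dictionary: {0: ''}
Step 1: w='' (idx 0), next='c' -> output (0, 'c'), add 'c' as idx 1
Step 2: w='c' (idx 1), next='c' -> output (1, 'c'), add 'cc' as idx 2
Step 3: w='' (idx 0), next='a' -> output (0, 'a'), add 'a' as idx 3
Step 4: w='a' (idx 3), next='a' -> output (3, 'a'), add 'aa' as idx 4
Step 5: w='cc' (idx 2), next='a' -> output (2, 'a'), add 'cca' as idx 5
Step 6: w='cc' (idx 2), end of input -> output (2, '')


Encoded: [(0, 'c'), (1, 'c'), (0, 'a'), (3, 'a'), (2, 'a'), (2, '')]


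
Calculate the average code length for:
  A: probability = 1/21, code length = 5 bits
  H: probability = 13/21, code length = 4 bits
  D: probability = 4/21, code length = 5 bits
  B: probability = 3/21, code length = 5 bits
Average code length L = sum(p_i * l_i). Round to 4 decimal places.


Weighted contributions p_i * l_i:
  A: (1/21) * 5 = 5/21
  H: (13/21) * 4 = 52/21
  D: (4/21) * 5 = 20/21
  B: (3/21) * 5 = 15/21
Sum = (5 + 52 + 20 + 15)/21 = 92/21

L = 92/21 = 4.3810 bits/symbol


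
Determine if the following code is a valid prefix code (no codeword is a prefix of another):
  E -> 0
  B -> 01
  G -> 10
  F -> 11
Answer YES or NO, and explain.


Checking each pair (does one codeword prefix another?):
  E='0' vs B='01': prefix -- VIOLATION

NO -- this is NOT a valid prefix code. E (0) is a prefix of B (01).


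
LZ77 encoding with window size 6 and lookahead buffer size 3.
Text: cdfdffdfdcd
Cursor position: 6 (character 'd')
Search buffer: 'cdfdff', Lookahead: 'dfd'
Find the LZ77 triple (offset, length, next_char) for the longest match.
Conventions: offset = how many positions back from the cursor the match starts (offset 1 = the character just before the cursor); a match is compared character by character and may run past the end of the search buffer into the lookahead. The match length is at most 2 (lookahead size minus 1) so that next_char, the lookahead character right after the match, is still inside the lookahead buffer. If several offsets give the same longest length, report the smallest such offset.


Try each offset into the search buffer:
  offset=1 (pos 5, char 'f'): match length 0
  offset=2 (pos 4, char 'f'): match length 0
  offset=3 (pos 3, char 'd'): match length 2
  offset=4 (pos 2, char 'f'): match length 0
  offset=5 (pos 1, char 'd'): match length 2
  offset=6 (pos 0, char 'c'): match length 0
Longest match has length 2, found at offsets 3, 5; take the smallest, offset 3.
next_char = character at position 6 + 2 = 8 -> 'd'

Best match: offset=3, length=2 (matching 'df' starting at position 3)
LZ77 triple: (3, 2, 'd')


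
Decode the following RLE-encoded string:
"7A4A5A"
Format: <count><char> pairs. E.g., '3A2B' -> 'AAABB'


Expanding each <count><char> pair:
  7A -> 'AAAAAAA'
  4A -> 'AAAA'
  5A -> 'AAAAA'

Decoded = AAAAAAAAAAAAAAAA


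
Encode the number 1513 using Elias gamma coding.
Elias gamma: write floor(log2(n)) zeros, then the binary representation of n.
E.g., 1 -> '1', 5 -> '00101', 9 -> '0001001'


num_bits = floor(log2(1513)) + 1 = 11
leading_zeros = num_bits - 1 = 10
binary(1513) = 10111101001

Elias gamma(1513) = '0000000000' + '10111101001' = 000000000010111101001 (21 bits)


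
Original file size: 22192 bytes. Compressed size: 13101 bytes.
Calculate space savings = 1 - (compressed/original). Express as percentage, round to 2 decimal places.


ratio = compressed/original = 13101/22192 = 0.590348
savings = 1 - ratio = 1 - 0.590348 = 0.409652
as a percentage: 0.409652 * 100 = 40.97%

Space savings = 1 - 13101/22192 = 40.97%


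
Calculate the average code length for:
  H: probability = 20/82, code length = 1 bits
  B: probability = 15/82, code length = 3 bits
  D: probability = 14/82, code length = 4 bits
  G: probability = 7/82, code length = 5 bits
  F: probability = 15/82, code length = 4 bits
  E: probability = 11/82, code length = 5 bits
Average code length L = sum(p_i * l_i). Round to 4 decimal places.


Weighted contributions p_i * l_i:
  H: (20/82) * 1 = 20/82
  B: (15/82) * 3 = 45/82
  D: (14/82) * 4 = 56/82
  G: (7/82) * 5 = 35/82
  F: (15/82) * 4 = 60/82
  E: (11/82) * 5 = 55/82
Sum = (20 + 45 + 56 + 35 + 60 + 55)/82 = 271/82

L = 271/82 = 3.3049 bits/symbol


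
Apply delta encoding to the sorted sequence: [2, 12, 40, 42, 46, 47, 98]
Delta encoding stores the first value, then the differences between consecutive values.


First value: 2
Deltas:
  12 - 2 = 10
  40 - 12 = 28
  42 - 40 = 2
  46 - 42 = 4
  47 - 46 = 1
  98 - 47 = 51


Delta encoded: [2, 10, 28, 2, 4, 1, 51]


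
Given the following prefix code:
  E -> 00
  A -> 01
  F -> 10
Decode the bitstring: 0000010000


Decoding step by step:
Bits 00 -> E
Bits 00 -> E
Bits 01 -> A
Bits 00 -> E
Bits 00 -> E


Decoded message: EEAEE


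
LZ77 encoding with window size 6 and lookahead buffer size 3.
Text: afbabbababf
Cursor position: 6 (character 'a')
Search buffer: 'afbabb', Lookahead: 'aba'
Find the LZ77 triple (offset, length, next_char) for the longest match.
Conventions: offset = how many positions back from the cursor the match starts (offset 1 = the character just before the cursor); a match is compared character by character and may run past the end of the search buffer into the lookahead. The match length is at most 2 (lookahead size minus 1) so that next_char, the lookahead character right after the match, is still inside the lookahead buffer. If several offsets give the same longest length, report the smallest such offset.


Try each offset into the search buffer:
  offset=1 (pos 5, char 'b'): match length 0
  offset=2 (pos 4, char 'b'): match length 0
  offset=3 (pos 3, char 'a'): match length 2
  offset=4 (pos 2, char 'b'): match length 0
  offset=5 (pos 1, char 'f'): match length 0
  offset=6 (pos 0, char 'a'): match length 1
Longest match has length 2 at offset 3.
next_char = character at position 6 + 2 = 8 -> 'a'

Best match: offset=3, length=2 (matching 'ab' starting at position 3)
LZ77 triple: (3, 2, 'a')


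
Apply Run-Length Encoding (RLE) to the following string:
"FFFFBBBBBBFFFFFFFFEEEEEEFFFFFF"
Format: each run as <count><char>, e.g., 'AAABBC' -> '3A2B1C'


Scanning runs left to right:
  i=0: run of 'F' x 4 -> '4F'
  i=4: run of 'B' x 6 -> '6B'
  i=10: run of 'F' x 8 -> '8F'
  i=18: run of 'E' x 6 -> '6E'
  i=24: run of 'F' x 6 -> '6F'

RLE = 4F6B8F6E6F


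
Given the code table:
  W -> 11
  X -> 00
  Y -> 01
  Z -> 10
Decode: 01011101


Decoding:
01 -> Y
01 -> Y
11 -> W
01 -> Y


Result: YYWY


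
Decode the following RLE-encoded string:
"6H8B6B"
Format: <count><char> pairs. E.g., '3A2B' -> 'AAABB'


Expanding each <count><char> pair:
  6H -> 'HHHHHH'
  8B -> 'BBBBBBBB'
  6B -> 'BBBBBB'

Decoded = HHHHHHBBBBBBBBBBBBBB


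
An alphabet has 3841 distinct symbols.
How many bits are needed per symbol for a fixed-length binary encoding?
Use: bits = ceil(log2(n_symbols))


log2(3841) = 11.9073
Bracket: 2^11 = 2048 < 3841 <= 2^12 = 4096
So ceil(log2(3841)) = 12

bits = ceil(log2(3841)) = ceil(11.9073) = 12 bits


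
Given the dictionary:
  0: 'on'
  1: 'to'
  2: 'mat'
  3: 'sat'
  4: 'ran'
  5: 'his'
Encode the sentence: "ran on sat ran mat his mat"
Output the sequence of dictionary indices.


Look up each word in the dictionary:
  'ran' -> 4
  'on' -> 0
  'sat' -> 3
  'ran' -> 4
  'mat' -> 2
  'his' -> 5
  'mat' -> 2

Encoded: [4, 0, 3, 4, 2, 5, 2]


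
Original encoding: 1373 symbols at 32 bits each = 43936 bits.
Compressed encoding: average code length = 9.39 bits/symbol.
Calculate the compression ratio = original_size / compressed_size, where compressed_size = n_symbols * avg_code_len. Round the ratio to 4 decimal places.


original_size = n_symbols * orig_bits = 1373 * 32 = 43936 bits
compressed_size = n_symbols * avg_code_len = 1373 * 9.39 = 12892.47 bits
ratio = original_size / compressed_size = 43936 / 12892.47 = 3.4079

Compression ratio = 3.4079


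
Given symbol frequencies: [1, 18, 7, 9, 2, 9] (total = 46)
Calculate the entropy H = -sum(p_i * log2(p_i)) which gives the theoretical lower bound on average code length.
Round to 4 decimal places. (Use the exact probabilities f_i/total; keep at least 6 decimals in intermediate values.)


Per-symbol terms -p_i * log2(p_i) with p_i = f_i/46:
  p = 1/46 = 0.021739: log2(p) = -5.523562, -p*log2(p) = 0.120077
  p = 18/46 = 0.391304: log2(p) = -1.353637, -p*log2(p) = 0.529684
  p = 7/46 = 0.152174: log2(p) = -2.716207, -p*log2(p) = 0.413336
  p = 9/46 = 0.195652: log2(p) = -2.353637, -p*log2(p) = 0.460494
  p = 2/46 = 0.043478: log2(p) = -4.523562, -p*log2(p) = 0.196677
  p = 9/46 = 0.195652: log2(p) = -2.353637, -p*log2(p) = 0.460494
H = 0.120077 + 0.529684 + 0.413336 + 0.460494 + 0.196677 + 0.460494 = 2.180762

H = 2.1808 bits/symbol


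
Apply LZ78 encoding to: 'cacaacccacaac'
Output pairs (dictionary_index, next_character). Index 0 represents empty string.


LZ78 encoding steps:
Dictionary: {0: ''}
Step 1: w='' (idx 0), next='c' -> output (0, 'c'), add 'c' as idx 1
Step 2: w='' (idx 0), next='a' -> output (0, 'a'), add 'a' as idx 2
Step 3: w='c' (idx 1), next='a' -> output (1, 'a'), add 'ca' as idx 3
Step 4: w='a' (idx 2), next='c' -> output (2, 'c'), add 'ac' as idx 4
Step 5: w='c' (idx 1), next='c' -> output (1, 'c'), add 'cc' as idx 5
Step 6: w='ac' (idx 4), next='a' -> output (4, 'a'), add 'aca' as idx 6
Step 7: w='ac' (idx 4), end of input -> output (4, '')


Encoded: [(0, 'c'), (0, 'a'), (1, 'a'), (2, 'c'), (1, 'c'), (4, 'a'), (4, '')]


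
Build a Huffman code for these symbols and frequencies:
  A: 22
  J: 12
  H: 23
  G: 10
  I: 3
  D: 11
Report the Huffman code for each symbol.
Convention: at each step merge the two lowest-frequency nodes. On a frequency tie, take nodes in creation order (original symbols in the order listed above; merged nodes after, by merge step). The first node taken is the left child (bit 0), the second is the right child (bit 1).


Huffman tree construction:
Step 1: Merge I(3) + G(10) = 13
Step 2: Merge D(11) + J(12) = 23
Step 3: Merge (I+G)(13) + A(22) = 35
Step 4: Merge H(23) + (D+J)(23) = 46
Step 5: Merge ((I+G)+A)(35) + (H+(D+J))(46) = 81
Read each symbol's code off the tree from the root (left child = 0, right child = 1).

Codes:
  A: 01 (length 2)
  J: 111 (length 3)
  H: 10 (length 2)
  G: 001 (length 3)
  I: 000 (length 3)
  D: 110 (length 3)
Average code length: 198/81 = 2.4444 bits/symbol


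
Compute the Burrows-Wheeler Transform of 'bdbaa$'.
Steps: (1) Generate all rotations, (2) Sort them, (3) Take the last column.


Rotations (sorted):
  0: $bdbaa -> last char: a
  1: a$bdba -> last char: a
  2: aa$bdb -> last char: b
  3: baa$bd -> last char: d
  4: bdbaa$ -> last char: $
  5: dbaa$b -> last char: b


BWT = aabd$b


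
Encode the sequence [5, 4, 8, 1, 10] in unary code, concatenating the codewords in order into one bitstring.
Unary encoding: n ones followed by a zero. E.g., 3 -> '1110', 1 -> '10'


Encode each number as n ones followed by a terminating 0:
  5 -> 111110 (6 bits)
  4 -> 11110 (5 bits)
  8 -> 111111110 (9 bits)
  1 -> 10 (2 bits)
  10 -> 11111111110 (11 bits)
Total length = 6 + 5 + 9 + 2 + 11 = 33 bits.

Unary([5, 4, 8, 1, 10]) = 111110111101111111101011111111110 (33 bits)


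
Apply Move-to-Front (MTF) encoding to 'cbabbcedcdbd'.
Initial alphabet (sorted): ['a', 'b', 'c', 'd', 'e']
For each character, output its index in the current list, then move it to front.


MTF encoding:
'c': index 2 in ['a', 'b', 'c', 'd', 'e'] -> ['c', 'a', 'b', 'd', 'e']
'b': index 2 in ['c', 'a', 'b', 'd', 'e'] -> ['b', 'c', 'a', 'd', 'e']
'a': index 2 in ['b', 'c', 'a', 'd', 'e'] -> ['a', 'b', 'c', 'd', 'e']
'b': index 1 in ['a', 'b', 'c', 'd', 'e'] -> ['b', 'a', 'c', 'd', 'e']
'b': index 0 in ['b', 'a', 'c', 'd', 'e'] -> ['b', 'a', 'c', 'd', 'e']
'c': index 2 in ['b', 'a', 'c', 'd', 'e'] -> ['c', 'b', 'a', 'd', 'e']
'e': index 4 in ['c', 'b', 'a', 'd', 'e'] -> ['e', 'c', 'b', 'a', 'd']
'd': index 4 in ['e', 'c', 'b', 'a', 'd'] -> ['d', 'e', 'c', 'b', 'a']
'c': index 2 in ['d', 'e', 'c', 'b', 'a'] -> ['c', 'd', 'e', 'b', 'a']
'd': index 1 in ['c', 'd', 'e', 'b', 'a'] -> ['d', 'c', 'e', 'b', 'a']
'b': index 3 in ['d', 'c', 'e', 'b', 'a'] -> ['b', 'd', 'c', 'e', 'a']
'd': index 1 in ['b', 'd', 'c', 'e', 'a'] -> ['d', 'b', 'c', 'e', 'a']


Output: [2, 2, 2, 1, 0, 2, 4, 4, 2, 1, 3, 1]


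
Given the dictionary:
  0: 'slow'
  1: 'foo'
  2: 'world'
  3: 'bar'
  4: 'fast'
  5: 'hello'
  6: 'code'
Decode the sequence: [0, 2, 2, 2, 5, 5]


Look up each index in the dictionary:
  0 -> 'slow'
  2 -> 'world'
  2 -> 'world'
  2 -> 'world'
  5 -> 'hello'
  5 -> 'hello'

Decoded: "slow world world world hello hello"


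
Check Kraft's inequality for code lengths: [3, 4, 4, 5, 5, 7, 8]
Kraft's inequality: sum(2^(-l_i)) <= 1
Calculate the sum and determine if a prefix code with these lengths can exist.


Sum = 2^(-3) + 2^(-4) + 2^(-4) + 2^(-5) + 2^(-5) + 2^(-7) + 2^(-8)
    = 0.125 + 0.0625 + 0.0625 + 0.03125 + 0.03125 + 0.0078125 + 0.00390625
    = 83/256 = 0.32421875
Since 0.32421875 <= 1, Kraft's inequality IS satisfied.
A prefix code with these lengths CAN exist.

Kraft sum = 0.32421875. Satisfied.


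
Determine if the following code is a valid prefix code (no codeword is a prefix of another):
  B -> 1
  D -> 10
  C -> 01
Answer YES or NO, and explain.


Checking each pair (does one codeword prefix another?):
  B='1' vs D='10': prefix -- VIOLATION

NO -- this is NOT a valid prefix code. B (1) is a prefix of D (10).


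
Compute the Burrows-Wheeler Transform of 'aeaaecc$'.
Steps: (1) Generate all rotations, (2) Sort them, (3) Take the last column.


Rotations (sorted):
  0: $aeaaecc -> last char: c
  1: aaecc$ae -> last char: e
  2: aeaaecc$ -> last char: $
  3: aecc$aea -> last char: a
  4: c$aeaaec -> last char: c
  5: cc$aeaae -> last char: e
  6: eaaecc$a -> last char: a
  7: ecc$aeaa -> last char: a


BWT = ce$aceaa


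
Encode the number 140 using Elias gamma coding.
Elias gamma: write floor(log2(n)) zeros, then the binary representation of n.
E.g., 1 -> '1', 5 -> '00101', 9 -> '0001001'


num_bits = floor(log2(140)) + 1 = 8
leading_zeros = num_bits - 1 = 7
binary(140) = 10001100

Elias gamma(140) = '0000000' + '10001100' = 000000010001100 (15 bits)


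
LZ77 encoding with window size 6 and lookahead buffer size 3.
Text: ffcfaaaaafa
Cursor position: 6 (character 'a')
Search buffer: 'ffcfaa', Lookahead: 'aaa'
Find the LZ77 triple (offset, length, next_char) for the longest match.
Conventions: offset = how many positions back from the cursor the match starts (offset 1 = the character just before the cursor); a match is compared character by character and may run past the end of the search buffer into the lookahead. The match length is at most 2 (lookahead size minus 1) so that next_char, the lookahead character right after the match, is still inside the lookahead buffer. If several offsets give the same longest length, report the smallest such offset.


Try each offset into the search buffer:
  offset=1 (pos 5, char 'a'): match length 2
  offset=2 (pos 4, char 'a'): match length 2
  offset=3 (pos 3, char 'f'): match length 0
  offset=4 (pos 2, char 'c'): match length 0
  offset=5 (pos 1, char 'f'): match length 0
  offset=6 (pos 0, char 'f'): match length 0
Longest match has length 2, found at offsets 1, 2; take the smallest, offset 1.
next_char = character at position 6 + 2 = 8 -> 'a'

Best match: offset=1, length=2 (matching 'aa' starting at position 5)
LZ77 triple: (1, 2, 'a')


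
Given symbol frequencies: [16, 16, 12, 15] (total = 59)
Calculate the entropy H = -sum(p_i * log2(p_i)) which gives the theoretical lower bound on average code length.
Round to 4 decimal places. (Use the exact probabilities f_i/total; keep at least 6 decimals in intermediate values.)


Per-symbol terms -p_i * log2(p_i) with p_i = f_i/59:
  p = 16/59 = 0.271186: log2(p) = -1.882643, -p*log2(p) = 0.510547
  p = 16/59 = 0.271186: log2(p) = -1.882643, -p*log2(p) = 0.510547
  p = 12/59 = 0.203390: log2(p) = -2.297681, -p*log2(p) = 0.467325
  p = 15/59 = 0.254237: log2(p) = -1.975752, -p*log2(p) = 0.502310
H = 0.510547 + 0.510547 + 0.467325 + 0.502310 = 1.990729

H = 1.9907 bits/symbol


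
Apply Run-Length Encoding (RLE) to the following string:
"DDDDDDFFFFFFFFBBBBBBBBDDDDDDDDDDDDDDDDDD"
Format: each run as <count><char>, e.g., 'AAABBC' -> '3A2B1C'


Scanning runs left to right:
  i=0: run of 'D' x 6 -> '6D'
  i=6: run of 'F' x 8 -> '8F'
  i=14: run of 'B' x 8 -> '8B'
  i=22: run of 'D' x 18 -> '18D'

RLE = 6D8F8B18D


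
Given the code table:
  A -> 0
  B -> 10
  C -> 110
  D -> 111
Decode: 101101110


Decoding:
10 -> B
110 -> C
111 -> D
0 -> A


Result: BCDA


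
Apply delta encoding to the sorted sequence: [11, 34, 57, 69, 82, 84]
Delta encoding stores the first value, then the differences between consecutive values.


First value: 11
Deltas:
  34 - 11 = 23
  57 - 34 = 23
  69 - 57 = 12
  82 - 69 = 13
  84 - 82 = 2


Delta encoded: [11, 23, 23, 12, 13, 2]


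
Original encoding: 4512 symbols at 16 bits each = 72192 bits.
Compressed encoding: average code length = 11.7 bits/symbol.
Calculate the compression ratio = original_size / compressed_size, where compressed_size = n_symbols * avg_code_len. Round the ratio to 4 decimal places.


original_size = n_symbols * orig_bits = 4512 * 16 = 72192 bits
compressed_size = n_symbols * avg_code_len = 4512 * 11.7 = 52790.4 bits
ratio = original_size / compressed_size = 72192 / 52790.4 = 1.3675

Compression ratio = 1.3675


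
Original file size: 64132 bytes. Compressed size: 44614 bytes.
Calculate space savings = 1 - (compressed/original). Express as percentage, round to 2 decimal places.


ratio = compressed/original = 44614/64132 = 0.695659
savings = 1 - ratio = 1 - 0.695659 = 0.304341
as a percentage: 0.304341 * 100 = 30.43%

Space savings = 1 - 44614/64132 = 30.43%


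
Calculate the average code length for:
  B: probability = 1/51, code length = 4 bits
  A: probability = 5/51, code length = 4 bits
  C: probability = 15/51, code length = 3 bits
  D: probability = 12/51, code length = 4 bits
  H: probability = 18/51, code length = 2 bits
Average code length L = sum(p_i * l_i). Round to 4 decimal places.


Weighted contributions p_i * l_i:
  B: (1/51) * 4 = 4/51
  A: (5/51) * 4 = 20/51
  C: (15/51) * 3 = 45/51
  D: (12/51) * 4 = 48/51
  H: (18/51) * 2 = 36/51
Sum = (4 + 20 + 45 + 48 + 36)/51 = 153/51

L = 153/51 = 3.0000 bits/symbol


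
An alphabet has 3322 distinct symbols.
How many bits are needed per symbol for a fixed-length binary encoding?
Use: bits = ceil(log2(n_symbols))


log2(3322) = 11.6978
Bracket: 2^11 = 2048 < 3322 <= 2^12 = 4096
So ceil(log2(3322)) = 12

bits = ceil(log2(3322)) = ceil(11.6978) = 12 bits


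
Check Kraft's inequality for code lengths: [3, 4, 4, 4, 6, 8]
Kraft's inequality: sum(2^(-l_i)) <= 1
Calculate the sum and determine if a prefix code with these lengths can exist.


Sum = 2^(-3) + 2^(-4) + 2^(-4) + 2^(-4) + 2^(-6) + 2^(-8)
    = 0.125 + 0.0625 + 0.0625 + 0.0625 + 0.015625 + 0.00390625
    = 85/256 = 0.33203125
Since 0.33203125 <= 1, Kraft's inequality IS satisfied.
A prefix code with these lengths CAN exist.

Kraft sum = 0.33203125. Satisfied.


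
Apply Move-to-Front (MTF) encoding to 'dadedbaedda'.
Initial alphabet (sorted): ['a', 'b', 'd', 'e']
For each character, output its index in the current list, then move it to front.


MTF encoding:
'd': index 2 in ['a', 'b', 'd', 'e'] -> ['d', 'a', 'b', 'e']
'a': index 1 in ['d', 'a', 'b', 'e'] -> ['a', 'd', 'b', 'e']
'd': index 1 in ['a', 'd', 'b', 'e'] -> ['d', 'a', 'b', 'e']
'e': index 3 in ['d', 'a', 'b', 'e'] -> ['e', 'd', 'a', 'b']
'd': index 1 in ['e', 'd', 'a', 'b'] -> ['d', 'e', 'a', 'b']
'b': index 3 in ['d', 'e', 'a', 'b'] -> ['b', 'd', 'e', 'a']
'a': index 3 in ['b', 'd', 'e', 'a'] -> ['a', 'b', 'd', 'e']
'e': index 3 in ['a', 'b', 'd', 'e'] -> ['e', 'a', 'b', 'd']
'd': index 3 in ['e', 'a', 'b', 'd'] -> ['d', 'e', 'a', 'b']
'd': index 0 in ['d', 'e', 'a', 'b'] -> ['d', 'e', 'a', 'b']
'a': index 2 in ['d', 'e', 'a', 'b'] -> ['a', 'd', 'e', 'b']


Output: [2, 1, 1, 3, 1, 3, 3, 3, 3, 0, 2]


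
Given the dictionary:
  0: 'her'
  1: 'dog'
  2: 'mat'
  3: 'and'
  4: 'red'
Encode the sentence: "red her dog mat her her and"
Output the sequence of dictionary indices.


Look up each word in the dictionary:
  'red' -> 4
  'her' -> 0
  'dog' -> 1
  'mat' -> 2
  'her' -> 0
  'her' -> 0
  'and' -> 3

Encoded: [4, 0, 1, 2, 0, 0, 3]


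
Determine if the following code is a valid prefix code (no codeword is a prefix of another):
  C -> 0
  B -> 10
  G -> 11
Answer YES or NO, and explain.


Checking each pair (does one codeword prefix another?):
  C='0' vs B='10': no prefix
  C='0' vs G='11': no prefix
  B='10' vs C='0': no prefix
  B='10' vs G='11': no prefix
  G='11' vs C='0': no prefix
  G='11' vs B='10': no prefix
No violation found over all pairs.

YES -- this is a valid prefix code. No codeword is a prefix of any other codeword.


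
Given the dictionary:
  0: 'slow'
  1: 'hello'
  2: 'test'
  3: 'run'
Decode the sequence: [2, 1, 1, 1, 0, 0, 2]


Look up each index in the dictionary:
  2 -> 'test'
  1 -> 'hello'
  1 -> 'hello'
  1 -> 'hello'
  0 -> 'slow'
  0 -> 'slow'
  2 -> 'test'

Decoded: "test hello hello hello slow slow test"


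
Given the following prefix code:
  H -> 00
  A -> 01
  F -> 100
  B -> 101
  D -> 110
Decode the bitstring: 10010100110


Decoding step by step:
Bits 100 -> F
Bits 101 -> B
Bits 00 -> H
Bits 110 -> D


Decoded message: FBHD


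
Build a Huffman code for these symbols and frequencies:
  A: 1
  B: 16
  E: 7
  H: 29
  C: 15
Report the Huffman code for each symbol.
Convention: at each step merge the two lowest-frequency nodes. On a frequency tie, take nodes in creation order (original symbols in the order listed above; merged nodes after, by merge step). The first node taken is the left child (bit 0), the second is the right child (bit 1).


Huffman tree construction:
Step 1: Merge A(1) + E(7) = 8
Step 2: Merge (A+E)(8) + C(15) = 23
Step 3: Merge B(16) + ((A+E)+C)(23) = 39
Step 4: Merge H(29) + (B+((A+E)+C))(39) = 68
Read each symbol's code off the tree from the root (left child = 0, right child = 1).

Codes:
  A: 1100 (length 4)
  B: 10 (length 2)
  E: 1101 (length 4)
  H: 0 (length 1)
  C: 111 (length 3)
Average code length: 138/68 = 2.0294 bits/symbol


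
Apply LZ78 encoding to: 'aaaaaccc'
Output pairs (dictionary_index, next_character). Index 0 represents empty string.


LZ78 encoding steps:
Dictionary: {0: ''}
Step 1: w='' (idx 0), next='a' -> output (0, 'a'), add 'a' as idx 1
Step 2: w='a' (idx 1), next='a' -> output (1, 'a'), add 'aa' as idx 2
Step 3: w='aa' (idx 2), next='c' -> output (2, 'c'), add 'aac' as idx 3
Step 4: w='' (idx 0), next='c' -> output (0, 'c'), add 'c' as idx 4
Step 5: w='c' (idx 4), end of input -> output (4, '')


Encoded: [(0, 'a'), (1, 'a'), (2, 'c'), (0, 'c'), (4, '')]


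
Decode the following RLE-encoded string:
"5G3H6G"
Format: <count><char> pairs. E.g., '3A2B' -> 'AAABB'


Expanding each <count><char> pair:
  5G -> 'GGGGG'
  3H -> 'HHH'
  6G -> 'GGGGGG'

Decoded = GGGGGHHHGGGGGG


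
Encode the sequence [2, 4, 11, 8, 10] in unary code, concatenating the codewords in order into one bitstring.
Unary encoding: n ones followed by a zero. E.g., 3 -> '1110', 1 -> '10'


Encode each number as n ones followed by a terminating 0:
  2 -> 110 (3 bits)
  4 -> 11110 (5 bits)
  11 -> 111111111110 (12 bits)
  8 -> 111111110 (9 bits)
  10 -> 11111111110 (11 bits)
Total length = 3 + 5 + 12 + 9 + 11 = 40 bits.

Unary([2, 4, 11, 8, 10]) = 1101111011111111111011111111011111111110 (40 bits)


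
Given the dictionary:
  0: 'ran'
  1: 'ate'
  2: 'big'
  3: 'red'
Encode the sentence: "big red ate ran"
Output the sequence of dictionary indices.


Look up each word in the dictionary:
  'big' -> 2
  'red' -> 3
  'ate' -> 1
  'ran' -> 0

Encoded: [2, 3, 1, 0]


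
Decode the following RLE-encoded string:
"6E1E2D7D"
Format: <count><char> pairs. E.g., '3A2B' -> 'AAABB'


Expanding each <count><char> pair:
  6E -> 'EEEEEE'
  1E -> 'E'
  2D -> 'DD'
  7D -> 'DDDDDDD'

Decoded = EEEEEEEDDDDDDDDD


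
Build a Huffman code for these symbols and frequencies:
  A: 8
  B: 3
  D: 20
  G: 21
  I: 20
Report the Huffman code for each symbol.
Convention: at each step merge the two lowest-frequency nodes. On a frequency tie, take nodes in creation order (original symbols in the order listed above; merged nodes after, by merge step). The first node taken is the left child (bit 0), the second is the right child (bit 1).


Huffman tree construction:
Step 1: Merge B(3) + A(8) = 11
Step 2: Merge (B+A)(11) + D(20) = 31
Step 3: Merge I(20) + G(21) = 41
Step 4: Merge ((B+A)+D)(31) + (I+G)(41) = 72
Read each symbol's code off the tree from the root (left child = 0, right child = 1).

Codes:
  A: 001 (length 3)
  B: 000 (length 3)
  D: 01 (length 2)
  G: 11 (length 2)
  I: 10 (length 2)
Average code length: 155/72 = 2.1528 bits/symbol


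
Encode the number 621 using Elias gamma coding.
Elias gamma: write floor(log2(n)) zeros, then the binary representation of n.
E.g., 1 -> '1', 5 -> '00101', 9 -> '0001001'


num_bits = floor(log2(621)) + 1 = 10
leading_zeros = num_bits - 1 = 9
binary(621) = 1001101101

Elias gamma(621) = '000000000' + '1001101101' = 0000000001001101101 (19 bits)


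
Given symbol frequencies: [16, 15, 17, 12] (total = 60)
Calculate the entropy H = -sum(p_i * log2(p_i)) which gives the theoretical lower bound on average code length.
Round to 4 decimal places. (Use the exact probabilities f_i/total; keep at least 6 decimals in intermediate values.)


Per-symbol terms -p_i * log2(p_i) with p_i = f_i/60:
  p = 16/60 = 0.266667: log2(p) = -1.906891, -p*log2(p) = 0.508504
  p = 15/60 = 0.250000: log2(p) = -2.000000, -p*log2(p) = 0.500000
  p = 17/60 = 0.283333: log2(p) = -1.819428, -p*log2(p) = 0.515505
  p = 12/60 = 0.200000: log2(p) = -2.321928, -p*log2(p) = 0.464386
H = 0.508504 + 0.500000 + 0.515505 + 0.464386 = 1.988395

H = 1.9884 bits/symbol


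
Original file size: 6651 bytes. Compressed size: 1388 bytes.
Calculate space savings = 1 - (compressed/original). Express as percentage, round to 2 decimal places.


ratio = compressed/original = 1388/6651 = 0.20869
savings = 1 - ratio = 1 - 0.20869 = 0.79131
as a percentage: 0.79131 * 100 = 79.13%

Space savings = 1 - 1388/6651 = 79.13%


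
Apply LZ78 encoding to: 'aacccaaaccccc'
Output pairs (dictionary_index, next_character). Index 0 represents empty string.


LZ78 encoding steps:
Dictionary: {0: ''}
Step 1: w='' (idx 0), next='a' -> output (0, 'a'), add 'a' as idx 1
Step 2: w='a' (idx 1), next='c' -> output (1, 'c'), add 'ac' as idx 2
Step 3: w='' (idx 0), next='c' -> output (0, 'c'), add 'c' as idx 3
Step 4: w='c' (idx 3), next='a' -> output (3, 'a'), add 'ca' as idx 4
Step 5: w='a' (idx 1), next='a' -> output (1, 'a'), add 'aa' as idx 5
Step 6: w='c' (idx 3), next='c' -> output (3, 'c'), add 'cc' as idx 6
Step 7: w='cc' (idx 6), next='c' -> output (6, 'c'), add 'ccc' as idx 7


Encoded: [(0, 'a'), (1, 'c'), (0, 'c'), (3, 'a'), (1, 'a'), (3, 'c'), (6, 'c')]


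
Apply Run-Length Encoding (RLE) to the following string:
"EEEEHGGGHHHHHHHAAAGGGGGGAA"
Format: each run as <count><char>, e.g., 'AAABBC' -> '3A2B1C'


Scanning runs left to right:
  i=0: run of 'E' x 4 -> '4E'
  i=4: run of 'H' x 1 -> '1H'
  i=5: run of 'G' x 3 -> '3G'
  i=8: run of 'H' x 7 -> '7H'
  i=15: run of 'A' x 3 -> '3A'
  i=18: run of 'G' x 6 -> '6G'
  i=24: run of 'A' x 2 -> '2A'

RLE = 4E1H3G7H3A6G2A


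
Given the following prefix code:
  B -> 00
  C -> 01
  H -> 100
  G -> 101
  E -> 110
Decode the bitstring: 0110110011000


Decoding step by step:
Bits 01 -> C
Bits 101 -> G
Bits 100 -> H
Bits 110 -> E
Bits 00 -> B


Decoded message: CGHEB


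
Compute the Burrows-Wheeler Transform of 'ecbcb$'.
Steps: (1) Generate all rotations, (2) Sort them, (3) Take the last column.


Rotations (sorted):
  0: $ecbcb -> last char: b
  1: b$ecbc -> last char: c
  2: bcb$ec -> last char: c
  3: cb$ecb -> last char: b
  4: cbcb$e -> last char: e
  5: ecbcb$ -> last char: $


BWT = bccbe$


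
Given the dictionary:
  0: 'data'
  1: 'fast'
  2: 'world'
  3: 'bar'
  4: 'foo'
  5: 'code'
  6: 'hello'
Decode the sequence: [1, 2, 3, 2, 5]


Look up each index in the dictionary:
  1 -> 'fast'
  2 -> 'world'
  3 -> 'bar'
  2 -> 'world'
  5 -> 'code'

Decoded: "fast world bar world code"


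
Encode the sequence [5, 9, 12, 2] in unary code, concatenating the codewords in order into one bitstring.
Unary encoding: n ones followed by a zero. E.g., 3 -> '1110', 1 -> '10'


Encode each number as n ones followed by a terminating 0:
  5 -> 111110 (6 bits)
  9 -> 1111111110 (10 bits)
  12 -> 1111111111110 (13 bits)
  2 -> 110 (3 bits)
Total length = 6 + 10 + 13 + 3 = 32 bits.

Unary([5, 9, 12, 2]) = 11111011111111101111111111110110 (32 bits)


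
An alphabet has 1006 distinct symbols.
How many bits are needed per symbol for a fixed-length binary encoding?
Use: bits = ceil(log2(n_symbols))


log2(1006) = 9.9744
Bracket: 2^9 = 512 < 1006 <= 2^10 = 1024
So ceil(log2(1006)) = 10

bits = ceil(log2(1006)) = ceil(9.9744) = 10 bits


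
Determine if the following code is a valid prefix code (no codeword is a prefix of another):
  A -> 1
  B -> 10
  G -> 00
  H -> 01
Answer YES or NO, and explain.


Checking each pair (does one codeword prefix another?):
  A='1' vs B='10': prefix -- VIOLATION

NO -- this is NOT a valid prefix code. A (1) is a prefix of B (10).


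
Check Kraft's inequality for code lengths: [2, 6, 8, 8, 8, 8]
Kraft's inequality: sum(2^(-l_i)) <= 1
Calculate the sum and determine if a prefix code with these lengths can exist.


Sum = 2^(-2) + 2^(-6) + 2^(-8) + 2^(-8) + 2^(-8) + 2^(-8)
    = 0.25 + 0.015625 + 0.00390625 + 0.00390625 + 0.00390625 + 0.00390625
    = 72/256 = 0.28125
Since 0.28125 <= 1, Kraft's inequality IS satisfied.
A prefix code with these lengths CAN exist.

Kraft sum = 0.28125. Satisfied.


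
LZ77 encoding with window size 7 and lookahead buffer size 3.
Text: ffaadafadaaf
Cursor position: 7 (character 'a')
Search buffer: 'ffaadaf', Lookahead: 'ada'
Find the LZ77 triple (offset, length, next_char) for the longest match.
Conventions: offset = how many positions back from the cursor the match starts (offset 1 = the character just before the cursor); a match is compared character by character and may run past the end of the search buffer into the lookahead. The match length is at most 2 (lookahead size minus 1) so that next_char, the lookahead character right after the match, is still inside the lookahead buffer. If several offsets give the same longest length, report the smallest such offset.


Try each offset into the search buffer:
  offset=1 (pos 6, char 'f'): match length 0
  offset=2 (pos 5, char 'a'): match length 1
  offset=3 (pos 4, char 'd'): match length 0
  offset=4 (pos 3, char 'a'): match length 2
  offset=5 (pos 2, char 'a'): match length 1
  offset=6 (pos 1, char 'f'): match length 0
  offset=7 (pos 0, char 'f'): match length 0
Longest match has length 2 at offset 4.
next_char = character at position 7 + 2 = 9 -> 'a'

Best match: offset=4, length=2 (matching 'ad' starting at position 3)
LZ77 triple: (4, 2, 'a')


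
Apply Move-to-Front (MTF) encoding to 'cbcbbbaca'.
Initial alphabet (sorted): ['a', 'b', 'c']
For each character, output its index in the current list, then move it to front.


MTF encoding:
'c': index 2 in ['a', 'b', 'c'] -> ['c', 'a', 'b']
'b': index 2 in ['c', 'a', 'b'] -> ['b', 'c', 'a']
'c': index 1 in ['b', 'c', 'a'] -> ['c', 'b', 'a']
'b': index 1 in ['c', 'b', 'a'] -> ['b', 'c', 'a']
'b': index 0 in ['b', 'c', 'a'] -> ['b', 'c', 'a']
'b': index 0 in ['b', 'c', 'a'] -> ['b', 'c', 'a']
'a': index 2 in ['b', 'c', 'a'] -> ['a', 'b', 'c']
'c': index 2 in ['a', 'b', 'c'] -> ['c', 'a', 'b']
'a': index 1 in ['c', 'a', 'b'] -> ['a', 'c', 'b']


Output: [2, 2, 1, 1, 0, 0, 2, 2, 1]


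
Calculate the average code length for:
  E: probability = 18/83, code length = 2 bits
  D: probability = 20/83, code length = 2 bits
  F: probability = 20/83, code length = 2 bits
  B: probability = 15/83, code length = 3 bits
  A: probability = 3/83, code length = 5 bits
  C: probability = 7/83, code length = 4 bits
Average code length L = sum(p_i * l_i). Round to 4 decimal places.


Weighted contributions p_i * l_i:
  E: (18/83) * 2 = 36/83
  D: (20/83) * 2 = 40/83
  F: (20/83) * 2 = 40/83
  B: (15/83) * 3 = 45/83
  A: (3/83) * 5 = 15/83
  C: (7/83) * 4 = 28/83
Sum = (36 + 40 + 40 + 45 + 15 + 28)/83 = 204/83

L = 204/83 = 2.4578 bits/symbol


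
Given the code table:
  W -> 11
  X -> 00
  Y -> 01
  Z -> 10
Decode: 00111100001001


Decoding:
00 -> X
11 -> W
11 -> W
00 -> X
00 -> X
10 -> Z
01 -> Y


Result: XWWXXZY


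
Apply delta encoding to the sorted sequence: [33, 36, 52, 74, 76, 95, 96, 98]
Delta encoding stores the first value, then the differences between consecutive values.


First value: 33
Deltas:
  36 - 33 = 3
  52 - 36 = 16
  74 - 52 = 22
  76 - 74 = 2
  95 - 76 = 19
  96 - 95 = 1
  98 - 96 = 2


Delta encoded: [33, 3, 16, 22, 2, 19, 1, 2]
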